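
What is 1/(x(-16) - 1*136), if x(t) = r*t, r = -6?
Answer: -1/40 ≈ -0.025000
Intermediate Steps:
x(t) = -6*t
1/(x(-16) - 1*136) = 1/(-6*(-16) - 1*136) = 1/(96 - 136) = 1/(-40) = -1/40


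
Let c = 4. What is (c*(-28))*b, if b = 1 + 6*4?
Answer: -2800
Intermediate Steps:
b = 25 (b = 1 + 24 = 25)
(c*(-28))*b = (4*(-28))*25 = -112*25 = -2800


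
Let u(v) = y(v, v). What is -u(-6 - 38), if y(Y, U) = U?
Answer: 44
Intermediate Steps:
u(v) = v
-u(-6 - 38) = -(-6 - 38) = -1*(-44) = 44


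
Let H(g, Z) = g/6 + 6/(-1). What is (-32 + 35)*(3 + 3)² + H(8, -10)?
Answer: 310/3 ≈ 103.33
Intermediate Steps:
H(g, Z) = -6 + g/6 (H(g, Z) = g*(⅙) + 6*(-1) = g/6 - 6 = -6 + g/6)
(-32 + 35)*(3 + 3)² + H(8, -10) = (-32 + 35)*(3 + 3)² + (-6 + (⅙)*8) = 3*6² + (-6 + 4/3) = 3*36 - 14/3 = 108 - 14/3 = 310/3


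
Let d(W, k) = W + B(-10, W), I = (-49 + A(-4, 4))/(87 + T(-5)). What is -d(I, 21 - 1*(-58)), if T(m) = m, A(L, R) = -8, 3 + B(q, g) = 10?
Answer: -517/82 ≈ -6.3049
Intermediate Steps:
B(q, g) = 7 (B(q, g) = -3 + 10 = 7)
I = -57/82 (I = (-49 - 8)/(87 - 5) = -57/82 ≈ -0.69512)
d(W, k) = 7 + W (d(W, k) = W + 7 = 7 + W)
-d(I, 21 - 1*(-58)) = -(7 - 57/82) = -1*517/82 = -517/82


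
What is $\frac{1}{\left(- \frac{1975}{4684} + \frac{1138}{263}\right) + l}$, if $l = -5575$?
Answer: $- \frac{1231892}{6862986933} \approx -0.0001795$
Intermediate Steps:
$\frac{1}{\left(- \frac{1975}{4684} + \frac{1138}{263}\right) + l} = \frac{1}{\left(- \frac{1975}{4684} + \frac{1138}{263}\right) - 5575} = \frac{1}{\frac{4810967}{1231892} - 5575} = \frac{1}{- \frac{6862986933}{1231892}} = - \frac{1231892}{6862986933}$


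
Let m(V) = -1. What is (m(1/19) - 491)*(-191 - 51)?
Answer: 119064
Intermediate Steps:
(m(1/19) - 491)*(-191 - 51) = (-1 - 491)*(-191 - 51) = -492*(-242) = 119064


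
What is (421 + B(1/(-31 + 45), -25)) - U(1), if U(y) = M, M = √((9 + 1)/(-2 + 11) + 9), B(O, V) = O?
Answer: 5895/14 - √91/3 ≈ 417.89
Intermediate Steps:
M = √91/3 (M = √(10/9 + 9) = √(91/9) = √91/3 ≈ 3.1798)
U(y) = √91/3
(421 + B(1/(-31 + 45), -25)) - U(1) = (421 + 1/(-31 + 45)) - √91/3 = (421 + 1/14) - √91/3 = 5895/14 - √91/3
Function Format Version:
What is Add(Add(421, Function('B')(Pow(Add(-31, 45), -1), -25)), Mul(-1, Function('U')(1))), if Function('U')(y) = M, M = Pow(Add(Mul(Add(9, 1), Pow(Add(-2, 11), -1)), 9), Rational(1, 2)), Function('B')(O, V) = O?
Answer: Add(Rational(5895, 14), Mul(Rational(-1, 3), Pow(91, Rational(1, 2)))) ≈ 417.89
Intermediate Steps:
M = Mul(Rational(1, 3), Pow(91, Rational(1, 2))) (M = Pow(Add(Mul(10, Pow(9, -1)), 9), Rational(1, 2)) = Pow(Add(Mul(10, Rational(1, 9)), 9), Rational(1, 2)) = Pow(Add(Rational(10, 9), 9), Rational(1, 2)) = Pow(Rational(91, 9), Rational(1, 2)) = Mul(Rational(1, 3), Pow(91, Rational(1, 2))) ≈ 3.1798)
Function('U')(y) = Mul(Rational(1, 3), Pow(91, Rational(1, 2)))
Add(Add(421, Function('B')(Pow(Add(-31, 45), -1), -25)), Mul(-1, Function('U')(1))) = Add(Add(421, Pow(Add(-31, 45), -1)), Mul(-1, Mul(Rational(1, 3), Pow(91, Rational(1, 2))))) = Add(Add(421, Pow(14, -1)), Mul(Rational(-1, 3), Pow(91, Rational(1, 2)))) = Add(Add(421, Rational(1, 14)), Mul(Rational(-1, 3), Pow(91, Rational(1, 2)))) = Add(Rational(5895, 14), Mul(Rational(-1, 3), Pow(91, Rational(1, 2))))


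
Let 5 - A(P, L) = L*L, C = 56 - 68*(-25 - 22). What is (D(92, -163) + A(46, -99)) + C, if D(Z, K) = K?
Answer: -6707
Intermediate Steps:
C = 3252 (C = 56 - 68*(-47) = 56 + 3196 = 3252)
A(P, L) = 5 - L² (A(P, L) = 5 - L*L = 5 - L²)
(D(92, -163) + A(46, -99)) + C = (-163 + (5 - 1*(-99)²)) + 3252 = (-163 + (5 - 1*9801)) + 3252 = (-163 + (5 - 9801)) + 3252 = (-163 - 9796) + 3252 = -9959 + 3252 = -6707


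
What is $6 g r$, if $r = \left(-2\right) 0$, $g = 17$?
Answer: $0$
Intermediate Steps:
$r = 0$
$6 g r = 6 \cdot 17 \cdot 0 = 102 \cdot 0 = 0$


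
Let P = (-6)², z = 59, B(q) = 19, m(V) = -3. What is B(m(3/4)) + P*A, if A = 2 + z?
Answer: 2215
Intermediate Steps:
A = 61 (A = 2 + 59 = 61)
P = 36
B(m(3/4)) + P*A = 19 + 36*61 = 19 + 2196 = 2215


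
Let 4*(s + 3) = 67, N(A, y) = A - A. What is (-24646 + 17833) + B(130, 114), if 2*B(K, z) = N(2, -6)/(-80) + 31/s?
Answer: -374653/55 ≈ -6811.9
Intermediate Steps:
N(A, y) = 0
s = 55/4 (s = -3 + (1/4)*67 = -3 + 67/4 = 55/4 ≈ 13.750)
B(K, z) = 62/55 (B(K, z) = (0/(-80) + 31/(55/4))/2 = (0*(-1/80) + 31*(4/55))/2 = (0 + 124/55)/2 = (1/2)*(124/55) = 62/55)
(-24646 + 17833) + B(130, 114) = (-24646 + 17833) + 62/55 = -6813 + 62/55 = -374653/55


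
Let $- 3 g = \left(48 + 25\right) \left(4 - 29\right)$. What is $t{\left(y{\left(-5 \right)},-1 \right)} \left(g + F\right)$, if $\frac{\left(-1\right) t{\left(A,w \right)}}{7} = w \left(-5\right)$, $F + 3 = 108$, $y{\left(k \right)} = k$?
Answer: $- \frac{74900}{3} \approx -24967.0$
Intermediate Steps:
$F = 105$ ($F = -3 + 108 = 105$)
$t{\left(A,w \right)} = 35 w$ ($t{\left(A,w \right)} = - 7 w \left(-5\right) = - 7 \left(- 5 w\right) = 35 w$)
$g = \frac{1825}{3}$ ($g = - \frac{\left(48 + 25\right) \left(4 - 29\right)}{3} = - \frac{73 \left(-25\right)}{3} = \left(- \frac{1}{3}\right) \left(-1825\right) = \frac{1825}{3} \approx 608.33$)
$t{\left(y{\left(-5 \right)},-1 \right)} \left(g + F\right) = 35 \left(-1\right) \left(\frac{1825}{3} + 105\right) = \left(-35\right) \frac{2140}{3} = - \frac{74900}{3}$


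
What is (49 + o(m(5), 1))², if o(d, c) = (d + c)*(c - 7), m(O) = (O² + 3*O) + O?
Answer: 51529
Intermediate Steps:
m(O) = O² + 4*O
o(d, c) = (-7 + c)*(c + d) (o(d, c) = (c + d)*(-7 + c) = (-7 + c)*(c + d))
(49 + o(m(5), 1))² = (49 + (1² - 7*1 - 35*(4 + 5) + 1*(5*(4 + 5))))² = (49 + (1 - 7 - 35*9 + 1*(5*9)))² = (49 + (1 - 7 - 7*45 + 1*45))² = (49 + (1 - 7 - 315 + 45))² = (49 - 276)² = (-227)² = 51529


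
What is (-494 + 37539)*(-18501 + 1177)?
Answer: -641767580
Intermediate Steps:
(-494 + 37539)*(-18501 + 1177) = 37045*(-17324) = -641767580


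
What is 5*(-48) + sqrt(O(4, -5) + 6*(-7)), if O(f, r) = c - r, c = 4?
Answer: -240 + I*sqrt(33) ≈ -240.0 + 5.7446*I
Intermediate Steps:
O(f, r) = 4 - r
5*(-48) + sqrt(O(4, -5) + 6*(-7)) = 5*(-48) + sqrt((4 - 1*(-5)) + 6*(-7)) = -240 + sqrt((4 + 5) - 42) = -240 + sqrt(9 - 42) = -240 + sqrt(-33) = -240 + I*sqrt(33)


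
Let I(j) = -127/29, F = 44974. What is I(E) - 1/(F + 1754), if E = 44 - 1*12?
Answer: -5934485/1355112 ≈ -4.3793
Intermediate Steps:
E = 32 (E = 44 - 12 = 32)
I(j) = -127/29 (I(j) = -127*1/29 = -127/29)
I(E) - 1/(F + 1754) = -127/29 - 1/(44974 + 1754) = -127/29 - 1/46728 = -5934485/1355112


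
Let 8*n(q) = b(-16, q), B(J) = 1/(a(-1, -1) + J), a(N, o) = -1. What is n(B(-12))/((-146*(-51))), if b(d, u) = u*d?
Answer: 1/48399 ≈ 2.0662e-5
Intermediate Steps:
b(d, u) = d*u
B(J) = 1/(-1 + J)
n(q) = -2*q (n(q) = (-16*q)/8 = -2*q)
n(B(-12))/((-146*(-51))) = (-2/(-1 - 12))/((-146*(-51))) = -2/(-13)/7446 = -2*(-1/13)*(1/7446) = (2/13)*(1/7446) = 1/48399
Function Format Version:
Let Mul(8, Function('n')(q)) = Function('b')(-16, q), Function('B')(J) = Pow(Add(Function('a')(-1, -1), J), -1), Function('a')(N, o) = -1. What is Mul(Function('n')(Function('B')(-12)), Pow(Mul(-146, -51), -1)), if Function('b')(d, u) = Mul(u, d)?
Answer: Rational(1, 48399) ≈ 2.0662e-5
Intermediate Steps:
Function('b')(d, u) = Mul(d, u)
Function('B')(J) = Pow(Add(-1, J), -1)
Function('n')(q) = Mul(-2, q) (Function('n')(q) = Mul(Rational(1, 8), Mul(-16, q)) = Mul(-2, q))
Mul(Function('n')(Function('B')(-12)), Pow(Mul(-146, -51), -1)) = Mul(Mul(-2, Pow(Add(-1, -12), -1)), Pow(Mul(-146, -51), -1)) = Mul(Mul(-2, Pow(-13, -1)), Pow(7446, -1)) = Mul(Mul(-2, Rational(-1, 13)), Rational(1, 7446)) = Mul(Rational(2, 13), Rational(1, 7446)) = Rational(1, 48399)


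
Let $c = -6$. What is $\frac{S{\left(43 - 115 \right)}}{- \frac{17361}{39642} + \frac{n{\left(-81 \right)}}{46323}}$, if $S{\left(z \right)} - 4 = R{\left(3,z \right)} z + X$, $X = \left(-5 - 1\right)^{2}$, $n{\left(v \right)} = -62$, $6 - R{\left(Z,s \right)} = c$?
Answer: $\frac{504380388528}{268890469} \approx 1875.8$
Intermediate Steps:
$R{\left(Z,s \right)} = 12$ ($R{\left(Z,s \right)} = 6 - -6 = 6 + 6 = 12$)
$X = 36$ ($X = \left(-6\right)^{2} = 36$)
$S{\left(z \right)} = 40 + 12 z$ ($S{\left(z \right)} = 4 + \left(12 z + 36\right) = 4 + \left(36 + 12 z\right) = 40 + 12 z$)
$\frac{S{\left(43 - 115 \right)}}{- \frac{17361}{39642} + \frac{n{\left(-81 \right)}}{46323}} = \frac{40 + 12 \left(43 - 115\right)}{- \frac{17361}{39642} - \frac{62}{46323}} = \frac{40 + 12 \left(-72\right)}{\left(-17361\right) \frac{1}{39642} - \frac{62}{46323}} = \frac{40 - 864}{- \frac{5787}{13214} - \frac{62}{46323}} = - \frac{824}{- \frac{268890469}{612112122}} = \left(-824\right) \left(- \frac{612112122}{268890469}\right) = \frac{504380388528}{268890469}$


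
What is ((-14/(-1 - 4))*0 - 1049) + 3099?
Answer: 2050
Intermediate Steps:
((-14/(-1 - 4))*0 - 1049) + 3099 = ((-14/(-5))*0 - 1049) + 3099 = (-⅕*(-14)*0 - 1049) + 3099 = ((14/5)*0 - 1049) + 3099 = (0 - 1049) + 3099 = -1049 + 3099 = 2050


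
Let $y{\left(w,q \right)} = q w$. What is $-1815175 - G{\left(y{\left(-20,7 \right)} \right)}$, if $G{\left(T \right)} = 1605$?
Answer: $-1816780$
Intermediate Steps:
$-1815175 - G{\left(y{\left(-20,7 \right)} \right)} = -1815175 - 1605 = -1816780$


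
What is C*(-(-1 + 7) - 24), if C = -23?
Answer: 690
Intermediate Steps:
C*(-(-1 + 7) - 24) = -23*(-(-1 + 7) - 24) = -23*(-1*6 - 24) = -23*(-6 - 24) = -23*(-30) = 690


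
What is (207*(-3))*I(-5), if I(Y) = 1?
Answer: -621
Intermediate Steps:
(207*(-3))*I(-5) = (207*(-3))*1 = -621*1 = -621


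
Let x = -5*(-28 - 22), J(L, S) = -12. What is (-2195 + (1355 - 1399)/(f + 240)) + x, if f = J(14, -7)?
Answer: -110876/57 ≈ -1945.2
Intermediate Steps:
f = -12
x = 250 (x = -5*(-50) = 250)
(-2195 + (1355 - 1399)/(f + 240)) + x = (-2195 + (1355 - 1399)/(-12 + 240)) + 250 = (-2195 - 44/228) + 250 = (-2195 - 44*1/228) + 250 = (-2195 - 11/57) + 250 = -125126/57 + 250 = -110876/57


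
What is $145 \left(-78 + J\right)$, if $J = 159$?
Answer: $11745$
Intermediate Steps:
$145 \left(-78 + J\right) = 145 \left(-78 + 159\right) = 145 \cdot 81 = 11745$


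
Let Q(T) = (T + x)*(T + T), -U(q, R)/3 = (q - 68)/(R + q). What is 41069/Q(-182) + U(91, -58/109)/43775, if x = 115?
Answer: 844184655087/501307272700 ≈ 1.6840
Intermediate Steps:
U(q, R) = -3*(-68 + q)/(R + q) (U(q, R) = -3*(q - 68)/(R + q) = -3*(-68 + q)/(R + q))
Q(T) = 2*T*(115 + T) (Q(T) = (T + 115)*(T + T) = (115 + T)*(2*T) = 2*T*(115 + T))
41069/Q(-182) + U(91, -58/109)/43775 = 41069/((2*(-182)*(115 - 182))) + (3*(68 - 1*91)/(-58/109 + 91))/43775 = 41069/((2*(-182)*(-67))) + (3*(68 - 91)/(-58*1/109 + 91))*(1/43775) = 41069/24388 + (3*(-23)/(-58/109 + 91))*(1/43775) = 41069*(1/24388) + (3*(-23)/(9861/109))*(1/43775) = 5867/3484 + (3*(109/9861)*(-23))*(1/43775) = 5867/3484 - 2507/3287*1/43775 = 5867/3484 - 2507/143888425 = 844184655087/501307272700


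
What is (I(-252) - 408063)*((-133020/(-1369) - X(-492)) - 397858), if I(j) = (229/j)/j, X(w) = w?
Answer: 7046707489327404391/43468488 ≈ 1.6211e+11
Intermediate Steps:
I(j) = 229/j**2
(I(-252) - 408063)*((-133020/(-1369) - X(-492)) - 397858) = (229/(-252)**2 - 408063)*((-133020/(-1369) - 1*(-492)) - 397858) = (229*(1/63504) - 408063)*((-133020*(-1/1369) + 492) - 397858) = (229/63504 - 408063)*((133020/1369 + 492) - 397858) = -25913632523*(806568/1369 - 397858)/63504 = -25913632523/63504*(-543861034/1369) = 7046707489327404391/43468488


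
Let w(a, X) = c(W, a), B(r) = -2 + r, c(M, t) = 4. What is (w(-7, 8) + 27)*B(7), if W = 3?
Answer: 155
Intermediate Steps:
w(a, X) = 4
(w(-7, 8) + 27)*B(7) = (4 + 27)*(-2 + 7) = 31*5 = 155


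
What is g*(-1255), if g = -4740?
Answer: 5948700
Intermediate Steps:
g*(-1255) = -4740*(-1255) = 5948700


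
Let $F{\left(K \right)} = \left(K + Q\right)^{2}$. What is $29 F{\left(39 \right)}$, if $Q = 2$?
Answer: $48749$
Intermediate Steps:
$F{\left(K \right)} = \left(2 + K\right)^{2}$ ($F{\left(K \right)} = \left(K + 2\right)^{2} = \left(2 + K\right)^{2}$)
$29 F{\left(39 \right)} = 29 \left(2 + 39\right)^{2} = 29 \cdot 41^{2} = 29 \cdot 1681 = 48749$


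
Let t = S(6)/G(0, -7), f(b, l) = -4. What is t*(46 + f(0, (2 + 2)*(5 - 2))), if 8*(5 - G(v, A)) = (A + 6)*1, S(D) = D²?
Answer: 12096/41 ≈ 295.02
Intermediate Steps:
G(v, A) = 17/4 - A/8 (G(v, A) = 5 - (A + 6)/8 = 5 - (6 + A)/8 = 5 + (-¾ - A/8) = 17/4 - A/8)
t = 288/41 (t = 6²/(17/4 - ⅛*(-7)) = 36/(17/4 + 7/8) = 36/(41/8) = 36*(8/41) = 288/41 ≈ 7.0244)
t*(46 + f(0, (2 + 2)*(5 - 2))) = 288*(46 - 4)/41 = (288/41)*42 = 12096/41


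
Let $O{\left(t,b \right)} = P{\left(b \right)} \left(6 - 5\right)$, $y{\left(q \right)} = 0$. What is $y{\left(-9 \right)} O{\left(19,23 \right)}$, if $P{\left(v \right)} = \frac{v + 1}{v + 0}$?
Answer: $0$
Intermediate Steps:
$P{\left(v \right)} = \frac{1 + v}{v}$
$O{\left(t,b \right)} = \frac{1 + b}{b}$ ($O{\left(t,b \right)} = \frac{1 + b}{b} \left(6 - 5\right) = \frac{1 + b}{b} 1 = \frac{1 + b}{b}$)
$y{\left(-9 \right)} O{\left(19,23 \right)} = 0 \frac{1 + 23}{23} = 0 \cdot \frac{1}{23} \cdot 24 = 0 \cdot \frac{24}{23} = 0$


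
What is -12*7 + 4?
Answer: -80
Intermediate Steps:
-12*7 + 4 = -84 + 4 = -80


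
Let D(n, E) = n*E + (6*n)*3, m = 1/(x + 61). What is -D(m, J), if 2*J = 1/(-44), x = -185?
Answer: 1583/10912 ≈ 0.14507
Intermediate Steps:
m = -1/124 (m = 1/(-185 + 61) = 1/(-124) = -1/124 ≈ -0.0080645)
J = -1/88 (J = (1/2)/(-44) = (1/2)*(-1/44) = -1/88 ≈ -0.011364)
D(n, E) = 18*n + E*n (D(n, E) = E*n + 18*n = 18*n + E*n)
-D(m, J) = -(-1)*(18 - 1/88)/124 = -(-1)*1583/(124*88) = -1*(-1583/10912) = 1583/10912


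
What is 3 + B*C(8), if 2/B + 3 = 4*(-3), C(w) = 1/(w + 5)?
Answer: 583/195 ≈ 2.9897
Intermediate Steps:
C(w) = 1/(5 + w)
B = -2/15 (B = 2/(-3 + 4*(-3)) = 2/(-3 - 12) = 2/(-15) = 2*(-1/15) = -2/15 ≈ -0.13333)
3 + B*C(8) = 3 - 2/(15*(5 + 8)) = 3 - 2/15/13 = 3 - 2/15*1/13 = 3 - 2/195 = 583/195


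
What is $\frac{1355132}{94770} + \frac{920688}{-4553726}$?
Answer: $\frac{1520911555018}{107889153255} \approx 14.097$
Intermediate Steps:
$\frac{1355132}{94770} + \frac{920688}{-4553726} = 1355132 \cdot \frac{1}{94770} + 920688 \left(- \frac{1}{4553726}\right) = \frac{677566}{47385} - \frac{460344}{2276863} = \frac{1520911555018}{107889153255}$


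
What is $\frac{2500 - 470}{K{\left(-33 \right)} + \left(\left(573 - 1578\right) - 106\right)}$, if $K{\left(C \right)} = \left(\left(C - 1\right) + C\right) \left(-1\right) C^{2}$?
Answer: $\frac{1015}{35926} \approx 0.028253$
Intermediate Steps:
$K{\left(C \right)} = C^{2} \left(1 - 2 C\right)$ ($K{\left(C \right)} = \left(\left(-1 + C\right) + C\right) \left(-1\right) C^{2} = \left(-1 + 2 C\right) \left(-1\right) C^{2} = \left(1 - 2 C\right) C^{2} = C^{2} \left(1 - 2 C\right)$)
$\frac{2500 - 470}{K{\left(-33 \right)} + \left(\left(573 - 1578\right) - 106\right)} = \frac{2500 - 470}{\left(-33\right)^{2} \left(1 - -66\right) + \left(\left(573 - 1578\right) - 106\right)} = \frac{2030}{1089 \left(1 + 66\right) - 1111} = \frac{2030}{1089 \cdot 67 - 1111} = \frac{2030}{72963 - 1111} = \frac{2030}{71852} = 2030 \cdot \frac{1}{71852} = \frac{1015}{35926}$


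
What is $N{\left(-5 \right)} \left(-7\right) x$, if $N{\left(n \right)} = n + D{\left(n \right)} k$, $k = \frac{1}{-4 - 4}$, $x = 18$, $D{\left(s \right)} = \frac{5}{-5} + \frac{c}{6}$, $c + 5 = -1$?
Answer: $\frac{1197}{2} \approx 598.5$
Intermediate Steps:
$c = -6$ ($c = -5 - 1 = -6$)
$D{\left(s \right)} = -2$ ($D{\left(s \right)} = \frac{5}{-5} - \frac{6}{6} = 5 \left(- \frac{1}{5}\right) - 1 = -1 - 1 = -2$)
$k = - \frac{1}{8}$ ($k = \frac{1}{-8} = - \frac{1}{8} \approx -0.125$)
$N{\left(n \right)} = \frac{1}{4} + n$ ($N{\left(n \right)} = n - - \frac{1}{4} = n + \frac{1}{4} = \frac{1}{4} + n$)
$N{\left(-5 \right)} \left(-7\right) x = \left(\frac{1}{4} - 5\right) \left(-7\right) 18 = \left(- \frac{19}{4}\right) \left(-7\right) 18 = \frac{133}{4} \cdot 18 = \frac{1197}{2}$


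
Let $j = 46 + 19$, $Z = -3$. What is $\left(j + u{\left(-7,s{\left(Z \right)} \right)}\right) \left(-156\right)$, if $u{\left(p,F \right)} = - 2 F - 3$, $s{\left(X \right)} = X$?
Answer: $-10608$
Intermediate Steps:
$j = 65$
$u{\left(p,F \right)} = -3 - 2 F$
$\left(j + u{\left(-7,s{\left(Z \right)} \right)}\right) \left(-156\right) = \left(65 - -3\right) \left(-156\right) = \left(65 + \left(-3 + 6\right)\right) \left(-156\right) = \left(65 + 3\right) \left(-156\right) = 68 \left(-156\right) = -10608$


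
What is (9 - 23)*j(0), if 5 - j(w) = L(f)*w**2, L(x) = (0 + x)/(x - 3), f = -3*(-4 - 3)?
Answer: -70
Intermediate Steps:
f = 21 (f = -3*(-7) = 21)
L(x) = x/(-3 + x)
j(w) = 5 - 7*w**2/6 (j(w) = 5 - 21/(-3 + 21)*w**2 = 5 - 21/18*w**2 = 5 - 21*(1/18)*w**2 = 5 - 7*w**2/6)
(9 - 23)*j(0) = (9 - 23)*(5 - 7/6*0**2) = -14*(5 - 7/6*0) = -14*(5 + 0) = -14*5 = -70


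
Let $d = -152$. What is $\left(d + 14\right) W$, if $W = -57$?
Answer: $7866$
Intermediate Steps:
$\left(d + 14\right) W = \left(-152 + 14\right) \left(-57\right) = \left(-138\right) \left(-57\right) = 7866$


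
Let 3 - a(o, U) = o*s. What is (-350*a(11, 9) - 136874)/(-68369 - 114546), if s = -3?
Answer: 149474/182915 ≈ 0.81718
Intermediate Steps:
a(o, U) = 3 + 3*o (a(o, U) = 3 - o*(-3) = 3 - (-3)*o = 3 + 3*o)
(-350*a(11, 9) - 136874)/(-68369 - 114546) = (-350*(3 + 3*11) - 136874)/(-68369 - 114546) = (-350*(3 + 33) - 136874)/(-182915) = (-350*36 - 136874)*(-1/182915) = (-12600 - 136874)*(-1/182915) = -149474*(-1/182915) = 149474/182915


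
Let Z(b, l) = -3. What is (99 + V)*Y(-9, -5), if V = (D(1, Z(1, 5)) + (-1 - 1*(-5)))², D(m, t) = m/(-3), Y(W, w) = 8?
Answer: 8096/9 ≈ 899.56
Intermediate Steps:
D(m, t) = -m/3 (D(m, t) = m*(-⅓) = -m/3)
V = 121/9 (V = (-⅓*1 + (-1 - 1*(-5)))² = (-⅓ + (-1 + 5))² = (-⅓ + 4)² = (11/3)² = 121/9 ≈ 13.444)
(99 + V)*Y(-9, -5) = (99 + 121/9)*8 = (1012/9)*8 = 8096/9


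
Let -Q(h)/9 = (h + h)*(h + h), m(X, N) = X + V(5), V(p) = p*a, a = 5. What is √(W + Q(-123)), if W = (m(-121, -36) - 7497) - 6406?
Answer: I*√558643 ≈ 747.42*I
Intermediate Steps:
V(p) = 5*p (V(p) = p*5 = 5*p)
m(X, N) = 25 + X (m(X, N) = X + 5*5 = X + 25 = 25 + X)
Q(h) = -36*h² (Q(h) = -9*(h + h)*(h + h) = -9*2*h*2*h = -36*h²)
W = -13999 (W = ((25 - 121) - 7497) - 6406 = (-96 - 7497) - 6406 = -7593 - 6406 = -13999)
√(W + Q(-123)) = √(-13999 - 36*(-123)²) = √(-13999 - 36*15129) = √(-13999 - 544644) = √(-558643) = I*√558643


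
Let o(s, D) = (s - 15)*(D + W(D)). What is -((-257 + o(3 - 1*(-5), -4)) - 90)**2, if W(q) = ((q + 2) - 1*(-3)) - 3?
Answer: -93025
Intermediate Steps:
W(q) = 2 + q (W(q) = ((2 + q) + 3) - 3 = (5 + q) - 3 = 2 + q)
o(s, D) = (-15 + s)*(2 + 2*D) (o(s, D) = (s - 15)*(D + (2 + D)) = (-15 + s)*(2 + 2*D))
-((-257 + o(3 - 1*(-5), -4)) - 90)**2 = -((-257 + (-30 - 30*(-4) + 2*(3 - 1*(-5)) + 2*(-4)*(3 - 1*(-5)))) - 90)**2 = -((-257 + (-30 + 120 + 2*(3 + 5) + 2*(-4)*(3 + 5))) - 90)**2 = -((-257 + (-30 + 120 + 2*8 + 2*(-4)*8)) - 90)**2 = -((-257 + (-30 + 120 + 16 - 64)) - 90)**2 = -((-257 + 42) - 90)**2 = -(-215 - 90)**2 = -1*(-305)**2 = -1*93025 = -93025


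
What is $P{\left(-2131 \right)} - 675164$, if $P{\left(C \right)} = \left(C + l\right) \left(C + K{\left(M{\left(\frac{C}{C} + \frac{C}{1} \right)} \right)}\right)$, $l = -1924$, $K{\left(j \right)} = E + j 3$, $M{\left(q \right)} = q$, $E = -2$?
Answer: $33885601$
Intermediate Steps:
$K{\left(j \right)} = -2 + 3 j$ ($K{\left(j \right)} = -2 + j 3 = -2 + 3 j$)
$P{\left(C \right)} = \left(1 + 4 C\right) \left(-1924 + C\right)$ ($P{\left(C \right)} = \left(C - 1924\right) \left(C + \left(-2 + 3 \left(\frac{C}{C} + \frac{C}{1}\right)\right)\right) = \left(-1924 + C\right) \left(C + \left(-2 + 3 \left(1 + C 1\right)\right)\right) = \left(-1924 + C\right) \left(C + \left(-2 + 3 \left(1 + C\right)\right)\right) = \left(-1924 + C\right) \left(C + \left(-2 + \left(3 + 3 C\right)\right)\right) = \left(-1924 + C\right) \left(C + \left(1 + 3 C\right)\right) = \left(-1924 + C\right) \left(1 + 4 C\right) = \left(1 + 4 C\right) \left(-1924 + C\right)$)
$P{\left(-2131 \right)} - 675164 = \left(-1924 - -16398045 + 4 \left(-2131\right)^{2}\right) - 675164 = \left(-1924 + 16398045 + 4 \cdot 4541161\right) - 675164 = \left(-1924 + 16398045 + 18164644\right) - 675164 = 34560765 - 675164 = 33885601$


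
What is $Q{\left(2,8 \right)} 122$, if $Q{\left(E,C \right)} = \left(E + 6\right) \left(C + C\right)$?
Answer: $15616$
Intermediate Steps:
$Q{\left(E,C \right)} = 2 C \left(6 + E\right)$ ($Q{\left(E,C \right)} = \left(6 + E\right) 2 C = 2 C \left(6 + E\right)$)
$Q{\left(2,8 \right)} 122 = 2 \cdot 8 \left(6 + 2\right) 122 = 2 \cdot 8 \cdot 8 \cdot 122 = 128 \cdot 122 = 15616$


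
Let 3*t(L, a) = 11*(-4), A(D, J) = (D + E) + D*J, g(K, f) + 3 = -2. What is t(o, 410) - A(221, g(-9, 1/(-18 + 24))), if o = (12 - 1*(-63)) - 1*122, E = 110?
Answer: 2278/3 ≈ 759.33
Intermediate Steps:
g(K, f) = -5 (g(K, f) = -3 - 2 = -5)
o = -47 (o = (12 + 63) - 122 = 75 - 122 = -47)
A(D, J) = 110 + D + D*J (A(D, J) = (D + 110) + D*J = (110 + D) + D*J = 110 + D + D*J)
t(L, a) = -44/3 (t(L, a) = (11*(-4))/3 = (1/3)*(-44) = -44/3)
t(o, 410) - A(221, g(-9, 1/(-18 + 24))) = -44/3 - (110 + 221 + 221*(-5)) = -44/3 - (110 + 221 - 1105) = -44/3 - 1*(-774) = -44/3 + 774 = 2278/3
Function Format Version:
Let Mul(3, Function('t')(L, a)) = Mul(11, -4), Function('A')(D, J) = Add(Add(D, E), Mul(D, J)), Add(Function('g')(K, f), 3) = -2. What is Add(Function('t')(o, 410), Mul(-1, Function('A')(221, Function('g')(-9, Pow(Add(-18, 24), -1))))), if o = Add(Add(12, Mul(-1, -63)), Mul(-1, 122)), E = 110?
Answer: Rational(2278, 3) ≈ 759.33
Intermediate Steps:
Function('g')(K, f) = -5 (Function('g')(K, f) = Add(-3, -2) = -5)
o = -47 (o = Add(Add(12, 63), -122) = Add(75, -122) = -47)
Function('A')(D, J) = Add(110, D, Mul(D, J)) (Function('A')(D, J) = Add(Add(D, 110), Mul(D, J)) = Add(Add(110, D), Mul(D, J)) = Add(110, D, Mul(D, J)))
Function('t')(L, a) = Rational(-44, 3) (Function('t')(L, a) = Mul(Rational(1, 3), Mul(11, -4)) = Mul(Rational(1, 3), -44) = Rational(-44, 3))
Add(Function('t')(o, 410), Mul(-1, Function('A')(221, Function('g')(-9, Pow(Add(-18, 24), -1))))) = Add(Rational(-44, 3), Mul(-1, Add(110, 221, Mul(221, -5)))) = Add(Rational(-44, 3), Mul(-1, Add(110, 221, -1105))) = Add(Rational(-44, 3), Mul(-1, -774)) = Add(Rational(-44, 3), 774) = Rational(2278, 3)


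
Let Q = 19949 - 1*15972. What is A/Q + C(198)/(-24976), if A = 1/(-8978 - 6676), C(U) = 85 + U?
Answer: -8809230545/777452403504 ≈ -0.011331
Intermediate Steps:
A = -1/15654 (A = 1/(-15654) = -1/15654 ≈ -6.3881e-5)
Q = 3977 (Q = 19949 - 15972 = 3977)
A/Q + C(198)/(-24976) = -1/15654/3977 + (85 + 198)/(-24976) = -1/15654*1/3977 + 283*(-1/24976) = -1/62255958 - 283/24976 = -8809230545/777452403504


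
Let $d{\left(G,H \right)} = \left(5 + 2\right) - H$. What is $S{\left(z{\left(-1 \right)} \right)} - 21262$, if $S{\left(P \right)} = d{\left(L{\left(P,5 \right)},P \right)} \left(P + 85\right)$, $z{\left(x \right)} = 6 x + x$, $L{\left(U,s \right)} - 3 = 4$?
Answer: $-20170$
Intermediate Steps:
$L{\left(U,s \right)} = 7$ ($L{\left(U,s \right)} = 3 + 4 = 7$)
$z{\left(x \right)} = 7 x$
$d{\left(G,H \right)} = 7 - H$
$S{\left(P \right)} = \left(7 - P\right) \left(85 + P\right)$ ($S{\left(P \right)} = \left(7 - P\right) \left(P + 85\right) = \left(7 - P\right) \left(85 + P\right)$)
$S{\left(z{\left(-1 \right)} \right)} - 21262 = - \left(-7 + 7 \left(-1\right)\right) \left(85 + 7 \left(-1\right)\right) - 21262 = - \left(-7 - 7\right) \left(85 - 7\right) - 21262 = \left(-1\right) \left(-14\right) 78 - 21262 = 1092 - 21262 = -20170$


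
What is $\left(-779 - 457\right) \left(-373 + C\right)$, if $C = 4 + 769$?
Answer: $-494400$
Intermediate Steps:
$C = 773$
$\left(-779 - 457\right) \left(-373 + C\right) = \left(-779 - 457\right) \left(-373 + 773\right) = \left(-1236\right) 400 = -494400$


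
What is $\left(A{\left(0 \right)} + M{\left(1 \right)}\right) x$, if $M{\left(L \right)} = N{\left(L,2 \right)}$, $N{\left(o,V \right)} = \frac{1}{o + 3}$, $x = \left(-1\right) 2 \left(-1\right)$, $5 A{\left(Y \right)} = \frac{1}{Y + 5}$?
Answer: $\frac{29}{50} \approx 0.58$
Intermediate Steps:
$A{\left(Y \right)} = \frac{1}{5 \left(5 + Y\right)}$ ($A{\left(Y \right)} = \frac{1}{5 \left(Y + 5\right)} = \frac{1}{5 \left(5 + Y\right)}$)
$x = 2$ ($x = \left(-2\right) \left(-1\right) = 2$)
$N{\left(o,V \right)} = \frac{1}{3 + o}$
$M{\left(L \right)} = \frac{1}{3 + L}$
$\left(A{\left(0 \right)} + M{\left(1 \right)}\right) x = \left(\frac{1}{5 \left(5 + 0\right)} + \frac{1}{3 + 1}\right) 2 = \left(\frac{1}{5 \cdot 5} + \frac{1}{4}\right) 2 = \left(\frac{1}{5} \cdot \frac{1}{5} + \frac{1}{4}\right) 2 = \left(\frac{1}{25} + \frac{1}{4}\right) 2 = \frac{29}{100} \cdot 2 = \frac{29}{50}$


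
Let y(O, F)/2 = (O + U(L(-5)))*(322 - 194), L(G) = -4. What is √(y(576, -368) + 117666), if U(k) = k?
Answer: √264098 ≈ 513.90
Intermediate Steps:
y(O, F) = -1024 + 256*O (y(O, F) = 2*((O - 4)*(322 - 194)) = 2*((-4 + O)*128) = 2*(-512 + 128*O) = -1024 + 256*O)
√(y(576, -368) + 117666) = √((-1024 + 256*576) + 117666) = √((-1024 + 147456) + 117666) = √(146432 + 117666) = √264098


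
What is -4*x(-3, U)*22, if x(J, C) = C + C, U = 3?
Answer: -528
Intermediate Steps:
x(J, C) = 2*C
-4*x(-3, U)*22 = -8*3*22 = -4*6*22 = -24*22 = -528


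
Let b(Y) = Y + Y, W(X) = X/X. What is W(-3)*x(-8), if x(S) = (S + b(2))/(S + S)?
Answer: 1/4 ≈ 0.25000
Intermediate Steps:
W(X) = 1
b(Y) = 2*Y
x(S) = (4 + S)/(2*S) (x(S) = (S + 2*2)/(S + S) = (S + 4)/((2*S)) = (4 + S)*(1/(2*S)) = (4 + S)/(2*S))
W(-3)*x(-8) = 1*((1/2)*(4 - 8)/(-8)) = 1*((1/2)*(-1/8)*(-4)) = 1*(1/4) = 1/4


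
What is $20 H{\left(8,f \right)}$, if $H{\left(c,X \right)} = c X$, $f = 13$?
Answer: $2080$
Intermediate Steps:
$H{\left(c,X \right)} = X c$
$20 H{\left(8,f \right)} = 20 \cdot 13 \cdot 8 = 20 \cdot 104 = 2080$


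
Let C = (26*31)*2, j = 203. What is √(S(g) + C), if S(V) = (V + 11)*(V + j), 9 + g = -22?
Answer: 2*I*√457 ≈ 42.755*I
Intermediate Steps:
g = -31 (g = -9 - 22 = -31)
C = 1612 (C = 806*2 = 1612)
S(V) = (11 + V)*(203 + V) (S(V) = (V + 11)*(V + 203) = (11 + V)*(203 + V))
√(S(g) + C) = √((2233 + (-31)² + 214*(-31)) + 1612) = √((2233 + 961 - 6634) + 1612) = √(-3440 + 1612) = √(-1828) = 2*I*√457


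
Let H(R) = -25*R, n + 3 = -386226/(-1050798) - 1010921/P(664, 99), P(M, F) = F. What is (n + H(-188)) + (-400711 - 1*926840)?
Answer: -23112902823382/17338167 ≈ -1.3331e+6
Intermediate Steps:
n = -177091269265/17338167 (n = -3 + (-386226/(-1050798) - 1010921/99) = -3 + (-386226*(-1/1050798) - 1010921*1/99) = -3 + (64371/175133 - 1010921/99) = -3 - 177039254764/17338167 = -177091269265/17338167 ≈ -10214.)
(n + H(-188)) + (-400711 - 1*926840) = (-177091269265/17338167 - 25*(-188)) + (-400711 - 1*926840) = (-177091269265/17338167 + 4700) + (-400711 - 926840) = -95601884365/17338167 - 1327551 = -23112902823382/17338167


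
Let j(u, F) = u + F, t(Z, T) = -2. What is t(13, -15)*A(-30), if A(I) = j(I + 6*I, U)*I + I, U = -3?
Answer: -12720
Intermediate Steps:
j(u, F) = F + u
A(I) = I + I*(-3 + 7*I) (A(I) = (-3 + (I + 6*I))*I + I = (-3 + 7*I)*I + I = I*(-3 + 7*I) + I = I + I*(-3 + 7*I))
t(13, -15)*A(-30) = -(-60)*(-2 + 7*(-30)) = -(-60)*(-2 - 210) = -(-60)*(-212) = -2*6360 = -12720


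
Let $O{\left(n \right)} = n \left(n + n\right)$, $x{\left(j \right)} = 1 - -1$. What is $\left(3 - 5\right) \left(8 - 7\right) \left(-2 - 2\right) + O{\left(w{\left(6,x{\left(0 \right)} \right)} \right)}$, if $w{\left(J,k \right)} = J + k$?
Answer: $136$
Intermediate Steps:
$x{\left(j \right)} = 2$ ($x{\left(j \right)} = 1 + 1 = 2$)
$O{\left(n \right)} = 2 n^{2}$ ($O{\left(n \right)} = n 2 n = 2 n^{2}$)
$\left(3 - 5\right) \left(8 - 7\right) \left(-2 - 2\right) + O{\left(w{\left(6,x{\left(0 \right)} \right)} \right)} = \left(3 - 5\right) \left(8 - 7\right) \left(-2 - 2\right) + 2 \left(6 + 2\right)^{2} = \left(-2\right) 1 \left(-2 - 2\right) + 2 \cdot 8^{2} = \left(-2\right) \left(-4\right) + 2 \cdot 64 = 8 + 128 = 136$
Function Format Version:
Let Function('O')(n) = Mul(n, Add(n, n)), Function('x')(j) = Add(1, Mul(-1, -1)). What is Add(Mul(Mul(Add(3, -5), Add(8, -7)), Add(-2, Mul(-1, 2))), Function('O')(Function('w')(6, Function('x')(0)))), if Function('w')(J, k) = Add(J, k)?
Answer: 136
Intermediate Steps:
Function('x')(j) = 2 (Function('x')(j) = Add(1, 1) = 2)
Function('O')(n) = Mul(2, Pow(n, 2)) (Function('O')(n) = Mul(n, Mul(2, n)) = Mul(2, Pow(n, 2)))
Add(Mul(Mul(Add(3, -5), Add(8, -7)), Add(-2, Mul(-1, 2))), Function('O')(Function('w')(6, Function('x')(0)))) = Add(Mul(Mul(Add(3, -5), Add(8, -7)), Add(-2, Mul(-1, 2))), Mul(2, Pow(Add(6, 2), 2))) = Add(Mul(Mul(-2, 1), Add(-2, -2)), Mul(2, Pow(8, 2))) = Add(Mul(-2, -4), Mul(2, 64)) = Add(8, 128) = 136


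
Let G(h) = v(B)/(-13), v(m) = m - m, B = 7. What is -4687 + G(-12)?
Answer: -4687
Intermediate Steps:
v(m) = 0
G(h) = 0 (G(h) = 0/(-13) = 0*(-1/13) = 0)
-4687 + G(-12) = -4687 + 0 = -4687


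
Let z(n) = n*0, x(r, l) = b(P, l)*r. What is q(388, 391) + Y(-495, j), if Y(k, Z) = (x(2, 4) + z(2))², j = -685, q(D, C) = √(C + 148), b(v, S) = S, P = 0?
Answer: 64 + 7*√11 ≈ 87.216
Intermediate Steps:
q(D, C) = √(148 + C)
x(r, l) = l*r
z(n) = 0
Y(k, Z) = 64 (Y(k, Z) = (4*2 + 0)² = (8 + 0)² = 8² = 64)
q(388, 391) + Y(-495, j) = √(148 + 391) + 64 = √539 + 64 = 7*√11 + 64 = 64 + 7*√11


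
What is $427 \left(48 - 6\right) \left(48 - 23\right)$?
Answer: $448350$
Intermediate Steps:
$427 \left(48 - 6\right) \left(48 - 23\right) = 427 \cdot 42 \left(48 - 23\right) = 427 \cdot 42 \cdot 25 = 427 \cdot 1050 = 448350$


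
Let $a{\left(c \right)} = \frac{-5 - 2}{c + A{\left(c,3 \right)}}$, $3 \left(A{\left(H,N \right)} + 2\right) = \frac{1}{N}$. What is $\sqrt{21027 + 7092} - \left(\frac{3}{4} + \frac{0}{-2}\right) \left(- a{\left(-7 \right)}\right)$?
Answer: $\frac{189}{320} + \sqrt{28119} \approx 168.28$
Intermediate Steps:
$A{\left(H,N \right)} = -2 + \frac{1}{3 N}$
$a{\left(c \right)} = - \frac{7}{- \frac{17}{9} + c}$ ($a{\left(c \right)} = \frac{-5 - 2}{c - \left(2 - \frac{1}{3 \cdot 3}\right)} = - \frac{7}{c + \left(-2 + \frac{1}{3} \cdot \frac{1}{3}\right)} = - \frac{7}{c + \left(-2 + \frac{1}{9}\right)} = - \frac{7}{c - \frac{17}{9}} = - \frac{7}{- \frac{17}{9} + c}$)
$\sqrt{21027 + 7092} - \left(\frac{3}{4} + \frac{0}{-2}\right) \left(- a{\left(-7 \right)}\right) = \sqrt{21027 + 7092} - \left(\frac{3}{4} + \frac{0}{-2}\right) \left(- \frac{-63}{-17 + 9 \left(-7\right)}\right) = \sqrt{28119} - \left(3 \cdot \frac{1}{4} + 0 \left(- \frac{1}{2}\right)\right) \left(- \frac{-63}{-17 - 63}\right) = \sqrt{28119} - \left(\frac{3}{4} + 0\right) \left(- \frac{-63}{-80}\right) = \sqrt{28119} - \frac{3 \left(- \frac{\left(-63\right) \left(-1\right)}{80}\right)}{4} = \sqrt{28119} - \frac{3 \left(\left(-1\right) \frac{63}{80}\right)}{4} = \sqrt{28119} - \frac{3}{4} \left(- \frac{63}{80}\right) = \sqrt{28119} - - \frac{189}{320} = \sqrt{28119} + \frac{189}{320} = \frac{189}{320} + \sqrt{28119}$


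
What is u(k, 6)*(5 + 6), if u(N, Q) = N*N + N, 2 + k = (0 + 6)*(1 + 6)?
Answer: 18040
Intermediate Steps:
k = 40 (k = -2 + (0 + 6)*(1 + 6) = -2 + 6*7 = -2 + 42 = 40)
u(N, Q) = N + N**2 (u(N, Q) = N**2 + N = N + N**2)
u(k, 6)*(5 + 6) = (40*(1 + 40))*(5 + 6) = (40*41)*11 = 1640*11 = 18040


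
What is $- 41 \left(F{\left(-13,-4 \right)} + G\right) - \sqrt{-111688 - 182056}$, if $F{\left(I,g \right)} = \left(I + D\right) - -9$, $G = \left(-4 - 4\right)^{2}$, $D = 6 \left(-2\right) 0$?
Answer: $-2460 - 4 i \sqrt{18359} \approx -2460.0 - 541.98 i$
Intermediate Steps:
$D = 0$ ($D = \left(-12\right) 0 = 0$)
$G = 64$ ($G = \left(-8\right)^{2} = 64$)
$F{\left(I,g \right)} = 9 + I$ ($F{\left(I,g \right)} = \left(I + 0\right) - -9 = I + 9 = 9 + I$)
$- 41 \left(F{\left(-13,-4 \right)} + G\right) - \sqrt{-111688 - 182056} = - 41 \left(\left(9 - 13\right) + 64\right) - \sqrt{-111688 - 182056} = - 41 \left(-4 + 64\right) - \sqrt{-293744} = \left(-41\right) 60 - 4 i \sqrt{18359} = -2460 - 4 i \sqrt{18359}$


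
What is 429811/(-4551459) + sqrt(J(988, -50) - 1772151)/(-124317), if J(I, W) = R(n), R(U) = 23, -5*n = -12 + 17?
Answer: -429811/4551459 - 4*I*sqrt(110758)/124317 ≈ -0.094434 - 0.010708*I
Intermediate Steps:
n = -1 (n = -(-12 + 17)/5 = -1/5*5 = -1)
J(I, W) = 23
429811/(-4551459) + sqrt(J(988, -50) - 1772151)/(-124317) = 429811/(-4551459) + sqrt(23 - 1772151)/(-124317) = 429811*(-1/4551459) + sqrt(-1772128)*(-1/124317) = -429811/4551459 + (4*I*sqrt(110758))*(-1/124317) = -429811/4551459 - 4*I*sqrt(110758)/124317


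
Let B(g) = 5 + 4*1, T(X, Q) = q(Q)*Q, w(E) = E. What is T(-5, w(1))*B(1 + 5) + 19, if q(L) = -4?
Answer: -17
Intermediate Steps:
T(X, Q) = -4*Q
B(g) = 9 (B(g) = 5 + 4 = 9)
T(-5, w(1))*B(1 + 5) + 19 = -4*1*9 + 19 = -4*9 + 19 = -36 + 19 = -17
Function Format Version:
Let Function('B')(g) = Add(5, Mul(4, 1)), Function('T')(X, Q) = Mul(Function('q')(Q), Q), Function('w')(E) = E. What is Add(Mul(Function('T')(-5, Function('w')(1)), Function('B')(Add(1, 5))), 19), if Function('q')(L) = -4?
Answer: -17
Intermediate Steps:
Function('T')(X, Q) = Mul(-4, Q)
Function('B')(g) = 9 (Function('B')(g) = Add(5, 4) = 9)
Add(Mul(Function('T')(-5, Function('w')(1)), Function('B')(Add(1, 5))), 19) = Add(Mul(Mul(-4, 1), 9), 19) = Add(Mul(-4, 9), 19) = Add(-36, 19) = -17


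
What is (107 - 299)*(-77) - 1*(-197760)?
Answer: 212544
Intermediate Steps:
(107 - 299)*(-77) - 1*(-197760) = -192*(-77) + 197760 = 14784 + 197760 = 212544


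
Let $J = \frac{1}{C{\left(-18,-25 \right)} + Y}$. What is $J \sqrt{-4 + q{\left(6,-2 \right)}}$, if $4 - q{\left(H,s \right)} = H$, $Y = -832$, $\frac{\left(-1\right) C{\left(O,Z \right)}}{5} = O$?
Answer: $- \frac{i \sqrt{6}}{742} \approx - 0.0033012 i$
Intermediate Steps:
$C{\left(O,Z \right)} = - 5 O$
$q{\left(H,s \right)} = 4 - H$
$J = - \frac{1}{742}$ ($J = \frac{1}{\left(-5\right) \left(-18\right) - 832} = \frac{1}{90 - 832} = \frac{1}{-742} = - \frac{1}{742} \approx -0.0013477$)
$J \sqrt{-4 + q{\left(6,-2 \right)}} = - \frac{\sqrt{-4 + \left(4 - 6\right)}}{742} = - \frac{\sqrt{-4 - 2}}{742} = - \frac{\sqrt{-6}}{742} = - \frac{i \sqrt{6}}{742}$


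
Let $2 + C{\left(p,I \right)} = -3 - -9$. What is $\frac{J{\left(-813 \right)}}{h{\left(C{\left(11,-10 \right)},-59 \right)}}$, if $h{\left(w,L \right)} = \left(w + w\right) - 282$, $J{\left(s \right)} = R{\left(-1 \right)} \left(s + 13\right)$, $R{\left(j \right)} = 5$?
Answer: $\frac{2000}{137} \approx 14.599$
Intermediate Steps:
$J{\left(s \right)} = 65 + 5 s$ ($J{\left(s \right)} = 5 \left(s + 13\right) = 5 \left(13 + s\right) = 65 + 5 s$)
$C{\left(p,I \right)} = 4$ ($C{\left(p,I \right)} = -2 - -6 = -2 + \left(-3 + 9\right) = -2 + 6 = 4$)
$h{\left(w,L \right)} = -282 + 2 w$ ($h{\left(w,L \right)} = 2 w - 282 = -282 + 2 w$)
$\frac{J{\left(-813 \right)}}{h{\left(C{\left(11,-10 \right)},-59 \right)}} = \frac{65 + 5 \left(-813\right)}{-282 + 2 \cdot 4} = \frac{65 - 4065}{-282 + 8} = - \frac{4000}{-274} = \left(-4000\right) \left(- \frac{1}{274}\right) = \frac{2000}{137}$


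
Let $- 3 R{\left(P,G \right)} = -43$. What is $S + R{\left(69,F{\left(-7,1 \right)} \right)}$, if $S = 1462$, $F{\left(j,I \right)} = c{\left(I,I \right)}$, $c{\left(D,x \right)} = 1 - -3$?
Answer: $\frac{4429}{3} \approx 1476.3$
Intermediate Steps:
$c{\left(D,x \right)} = 4$ ($c{\left(D,x \right)} = 1 + 3 = 4$)
$F{\left(j,I \right)} = 4$
$R{\left(P,G \right)} = \frac{43}{3}$ ($R{\left(P,G \right)} = \left(- \frac{1}{3}\right) \left(-43\right) = \frac{43}{3}$)
$S + R{\left(69,F{\left(-7,1 \right)} \right)} = 1462 + \frac{43}{3} = \frac{4429}{3}$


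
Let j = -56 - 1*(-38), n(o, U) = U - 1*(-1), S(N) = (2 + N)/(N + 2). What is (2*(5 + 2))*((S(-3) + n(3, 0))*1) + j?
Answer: 10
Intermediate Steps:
S(N) = 1 (S(N) = (2 + N)/(2 + N) = 1)
n(o, U) = 1 + U (n(o, U) = U + 1 = 1 + U)
j = -18 (j = -56 + 38 = -18)
(2*(5 + 2))*((S(-3) + n(3, 0))*1) + j = (2*(5 + 2))*((1 + (1 + 0))*1) - 18 = (2*7)*((1 + 1)*1) - 18 = 14*(2*1) - 18 = 14*2 - 18 = 28 - 18 = 10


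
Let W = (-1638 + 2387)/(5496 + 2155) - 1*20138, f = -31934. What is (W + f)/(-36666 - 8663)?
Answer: 56914589/49544597 ≈ 1.1488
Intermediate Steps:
W = -22010727/1093 (W = 749/7651 - 20138 = 749*(1/7651) - 20138 = 107/1093 - 20138 = -22010727/1093 ≈ -20138.)
(W + f)/(-36666 - 8663) = (-22010727/1093 - 31934)/(-36666 - 8663) = -56914589/1093/(-45329) = -56914589/1093*(-1/45329) = 56914589/49544597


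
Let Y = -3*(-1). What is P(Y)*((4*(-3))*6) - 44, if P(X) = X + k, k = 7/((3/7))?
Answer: -1436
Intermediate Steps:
k = 49/3 (k = 7/((3*(⅐))) = 7/(3/7) = 7*(7/3) = 49/3 ≈ 16.333)
Y = 3
P(X) = 49/3 + X (P(X) = X + 49/3 = 49/3 + X)
P(Y)*((4*(-3))*6) - 44 = (49/3 + 3)*((4*(-3))*6) - 44 = 58*(-12*6)/3 - 44 = (58/3)*(-72) - 44 = -1392 - 44 = -1436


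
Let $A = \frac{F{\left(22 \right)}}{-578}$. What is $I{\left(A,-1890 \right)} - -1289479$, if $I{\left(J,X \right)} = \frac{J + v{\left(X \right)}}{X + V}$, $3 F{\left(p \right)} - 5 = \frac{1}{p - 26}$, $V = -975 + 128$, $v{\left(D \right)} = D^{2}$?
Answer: $\frac{24454476617947}{18983832} \approx 1.2882 \cdot 10^{6}$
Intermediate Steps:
$V = -847$
$F{\left(p \right)} = \frac{5}{3} + \frac{1}{3 \left(-26 + p\right)}$ ($F{\left(p \right)} = \frac{5}{3} + \frac{1}{3 \left(p - 26\right)} = \frac{5}{3} + \frac{1}{3 \left(-26 + p\right)}$)
$A = - \frac{19}{6936}$ ($A = \frac{\frac{1}{3} \frac{1}{-26 + 22} \left(-129 + 5 \cdot 22\right)}{-578} = \frac{-129 + 110}{3 \left(-4\right)} \left(- \frac{1}{578}\right) = \frac{1}{3} \left(- \frac{1}{4}\right) \left(-19\right) \left(- \frac{1}{578}\right) = \frac{19}{12} \left(- \frac{1}{578}\right) = - \frac{19}{6936} \approx -0.0027393$)
$I{\left(J,X \right)} = \frac{J + X^{2}}{-847 + X}$ ($I{\left(J,X \right)} = \frac{J + X^{2}}{X - 847} = \frac{J + X^{2}}{-847 + X}$)
$I{\left(A,-1890 \right)} - -1289479 = \frac{- \frac{19}{6936} + \left(-1890\right)^{2}}{-847 - 1890} - -1289479 = \frac{- \frac{19}{6936} + 3572100}{-2737} + 1289479 = \left(- \frac{1}{2737}\right) \frac{24776085581}{6936} + 1289479 = - \frac{24776085581}{18983832} + 1289479 = \frac{24454476617947}{18983832}$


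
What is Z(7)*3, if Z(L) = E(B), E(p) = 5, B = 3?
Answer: 15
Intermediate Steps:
Z(L) = 5
Z(7)*3 = 5*3 = 15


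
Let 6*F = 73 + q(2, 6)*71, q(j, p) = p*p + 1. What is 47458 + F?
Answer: 47908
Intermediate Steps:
q(j, p) = 1 + p**2 (q(j, p) = p**2 + 1 = 1 + p**2)
F = 450 (F = (73 + (1 + 6**2)*71)/6 = (73 + (1 + 36)*71)/6 = (73 + 37*71)/6 = (73 + 2627)/6 = (1/6)*2700 = 450)
47458 + F = 47458 + 450 = 47908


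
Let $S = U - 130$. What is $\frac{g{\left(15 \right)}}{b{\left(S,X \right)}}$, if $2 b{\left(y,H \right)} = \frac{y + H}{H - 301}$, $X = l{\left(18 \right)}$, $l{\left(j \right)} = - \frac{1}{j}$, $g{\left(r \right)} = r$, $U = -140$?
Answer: $\frac{162570}{4861} \approx 33.444$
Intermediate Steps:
$S = -270$ ($S = -140 - 130 = -270$)
$X = - \frac{1}{18} \approx -0.055556$
$b{\left(y,H \right)} = \frac{H + y}{2 \left(-301 + H\right)}$ ($b{\left(y,H \right)} = \frac{\left(y + H\right) \frac{1}{H - 301}}{2} = \frac{\left(H + y\right) \frac{1}{-301 + H}}{2} = \frac{\frac{1}{-301 + H} \left(H + y\right)}{2} = \frac{H + y}{2 \left(-301 + H\right)}$)
$\frac{g{\left(15 \right)}}{b{\left(S,X \right)}} = \frac{15}{\frac{1}{2} \frac{1}{-301 - \frac{1}{18}} \left(- \frac{1}{18} - 270\right)} = \frac{15}{\frac{1}{2} \frac{1}{- \frac{5419}{18}} \left(- \frac{4861}{18}\right)} = \frac{15}{\frac{1}{2} \left(- \frac{18}{5419}\right) \left(- \frac{4861}{18}\right)} = \frac{15}{\frac{4861}{10838}} = 15 \cdot \frac{10838}{4861} = \frac{162570}{4861}$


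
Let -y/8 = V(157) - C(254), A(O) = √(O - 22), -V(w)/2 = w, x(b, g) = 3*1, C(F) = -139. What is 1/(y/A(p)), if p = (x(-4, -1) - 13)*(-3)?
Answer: √2/700 ≈ 0.0020203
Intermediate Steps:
x(b, g) = 3
V(w) = -2*w
p = 30 (p = (3 - 13)*(-3) = -10*(-3) = 30)
A(O) = √(-22 + O)
y = 1400 (y = -8*(-2*157 - 1*(-139)) = -8*(-314 + 139) = -8*(-175) = 1400)
1/(y/A(p)) = 1/(1400/(√(-22 + 30))) = 1/(1400/(√8)) = 1/(1400/((2*√2))) = 1/(1400*(√2/4)) = 1/(350*√2) = √2/700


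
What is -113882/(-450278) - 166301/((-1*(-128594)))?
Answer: -30118569885/28951524566 ≈ -1.0403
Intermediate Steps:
-113882/(-450278) - 166301/((-1*(-128594))) = -113882*(-1/450278) - 166301/128594 = 56941/225139 - 166301*1/128594 = 56941/225139 - 166301/128594 = -30118569885/28951524566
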